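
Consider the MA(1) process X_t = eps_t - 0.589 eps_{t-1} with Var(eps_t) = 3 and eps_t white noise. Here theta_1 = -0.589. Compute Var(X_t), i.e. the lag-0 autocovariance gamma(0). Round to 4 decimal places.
\gamma(0) = 4.0408

For an MA(q) process X_t = eps_t + sum_i theta_i eps_{t-i} with
Var(eps_t) = sigma^2, the variance is
  gamma(0) = sigma^2 * (1 + sum_i theta_i^2).
  sum_i theta_i^2 = (-0.589)^2 = 0.346921.
  gamma(0) = 3 * (1 + 0.346921) = 3 * 1.346921 = 4.040763, which rounds to 4.0408.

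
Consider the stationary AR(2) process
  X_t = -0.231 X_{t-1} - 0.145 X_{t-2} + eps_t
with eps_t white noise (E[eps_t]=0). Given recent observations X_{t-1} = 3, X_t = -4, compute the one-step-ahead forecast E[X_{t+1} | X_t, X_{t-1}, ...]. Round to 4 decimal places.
E[X_{t+1} \mid \mathcal F_t] = 0.4890

For an AR(p) model X_t = c + sum_i phi_i X_{t-i} + eps_t, the
one-step-ahead conditional mean is
  E[X_{t+1} | X_t, ...] = c + sum_i phi_i X_{t+1-i}.
Substitute known values:
  E[X_{t+1} | ...] = (-0.231) * (-4) + (-0.145) * (3)
                   = 0.4890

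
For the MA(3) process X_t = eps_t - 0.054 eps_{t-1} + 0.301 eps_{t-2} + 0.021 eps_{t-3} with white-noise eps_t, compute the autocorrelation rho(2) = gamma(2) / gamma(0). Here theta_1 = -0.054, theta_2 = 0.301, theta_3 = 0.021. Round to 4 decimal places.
\rho(2) = 0.2741

For an MA(q) process with theta_0 = 1, the autocovariance is
  gamma(k) = sigma^2 * sum_{i=0..q-k} theta_i * theta_{i+k},
and rho(k) = gamma(k) / gamma(0). Sigma^2 cancels.
  numerator   = (1)*(0.301) + (-0.054)*(0.021) = 0.299866.
  denominator = (1)^2 + (-0.054)^2 + (0.301)^2 + (0.021)^2 = 1.093958.
  rho(2) = 0.299866 / 1.093958 = 0.2741.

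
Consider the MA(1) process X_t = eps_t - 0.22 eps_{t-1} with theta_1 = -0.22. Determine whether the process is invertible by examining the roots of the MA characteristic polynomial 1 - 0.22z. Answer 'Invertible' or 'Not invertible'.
\text{Invertible}

The MA(q) characteristic polynomial is P(z) = 1 - 0.22z.
Invertibility requires all roots to lie outside the unit circle, i.e. |z| > 1 for every root.
This is linear in z: 1 + (-0.22) z = 0  =>  z = -1/(-0.22) = 4.545455,  |z| = 4.545455.
Moduli of all roots: 4.5455.
All moduli strictly greater than 1? Yes.
Verdict: Invertible.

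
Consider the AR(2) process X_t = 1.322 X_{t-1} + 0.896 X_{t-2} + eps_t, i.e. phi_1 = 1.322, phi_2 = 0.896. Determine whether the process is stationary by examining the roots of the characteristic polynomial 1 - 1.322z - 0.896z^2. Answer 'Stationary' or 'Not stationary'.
\text{Not stationary}

The AR(p) characteristic polynomial is P(z) = 1 - 1.322z - 0.896z^2.
Stationarity requires all roots to lie outside the unit circle, i.e. |z| > 1 for every root.
Set 1 + (-1.322) z + (-0.896) z^2 = 0, i.e. a z^2 + b z + c = 0 with a = -0.896, b = -1.322, c = 1.
Discriminant D = b^2 - 4ac = (-1.322)^2 - 4*(-0.896)*1 = 1.747684 - (-3.584) = 5.331684.
D >= 0, so the roots are real: z = (-b +/- sqrt(D)) / (2a) = (1.322 +/- 2.309044) / (-1.792).
  z_1 = (1.322 + 2.309044) / (-1.792) = -2.0263,   |z_1| = 2.0263.
  z_2 = (1.322 - 2.309044) / (-1.792) = 0.5508,   |z_2| = 0.5508.
Moduli of all roots: 2.0263, 0.5508.
All moduli strictly greater than 1? No.
Verdict: Not stationary.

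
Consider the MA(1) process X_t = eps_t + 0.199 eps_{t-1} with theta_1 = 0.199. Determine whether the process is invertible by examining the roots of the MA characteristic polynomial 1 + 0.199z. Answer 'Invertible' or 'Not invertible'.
\text{Invertible}

The MA(q) characteristic polynomial is P(z) = 1 + 0.199z.
Invertibility requires all roots to lie outside the unit circle, i.e. |z| > 1 for every root.
This is linear in z: 1 + (0.199) z = 0  =>  z = -1/(0.199) = -5.025126,  |z| = 5.025126.
Moduli of all roots: 5.0251.
All moduli strictly greater than 1? Yes.
Verdict: Invertible.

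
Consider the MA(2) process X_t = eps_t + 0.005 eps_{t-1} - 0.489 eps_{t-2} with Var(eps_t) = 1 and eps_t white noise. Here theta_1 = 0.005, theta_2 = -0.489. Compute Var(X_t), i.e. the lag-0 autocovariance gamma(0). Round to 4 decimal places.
\gamma(0) = 1.2391

For an MA(q) process X_t = eps_t + sum_i theta_i eps_{t-i} with
Var(eps_t) = sigma^2, the variance is
  gamma(0) = sigma^2 * (1 + sum_i theta_i^2).
  sum_i theta_i^2 = (0.005)^2 + (-0.489)^2 = 0.000025 + 0.239121 = 0.239146.
  gamma(0) = 1 * (1 + 0.239146) = 1 * 1.239146 = 1.239146, which rounds to 1.2391.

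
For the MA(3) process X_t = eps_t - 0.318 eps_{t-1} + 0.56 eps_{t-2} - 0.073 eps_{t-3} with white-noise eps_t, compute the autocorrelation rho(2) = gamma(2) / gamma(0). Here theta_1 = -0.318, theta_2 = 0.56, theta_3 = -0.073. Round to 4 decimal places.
\rho(2) = 0.4107

For an MA(q) process with theta_0 = 1, the autocovariance is
  gamma(k) = sigma^2 * sum_{i=0..q-k} theta_i * theta_{i+k},
and rho(k) = gamma(k) / gamma(0). Sigma^2 cancels.
  numerator   = (1)*(0.56) + (-0.318)*(-0.073) = 0.583214.
  denominator = (1)^2 + (-0.318)^2 + (0.56)^2 + (-0.073)^2 = 1.420053.
  rho(2) = 0.583214 / 1.420053 = 0.4107.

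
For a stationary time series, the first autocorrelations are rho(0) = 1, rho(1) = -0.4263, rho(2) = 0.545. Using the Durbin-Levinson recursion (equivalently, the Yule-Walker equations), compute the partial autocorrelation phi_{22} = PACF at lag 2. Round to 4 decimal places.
\phi_{22} = 0.4439

The PACF at lag k is phi_{kk}, the last component of the solution
to the Yule-Walker system G_k phi = r_k where
  (G_k)_{ij} = rho(|i - j|), (r_k)_i = rho(i), i,j = 1..k.
Equivalently, Durbin-Levinson gives phi_{kk} iteratively:
  phi_{11} = rho(1)
  phi_{kk} = [rho(k) - sum_{j=1..k-1} phi_{k-1,j} rho(k-j)]
            / [1 - sum_{j=1..k-1} phi_{k-1,j} rho(j)],
  phi_{k,j} = phi_{k-1,j} - phi_{kk} phi_{k-1,k-j},  j = 1..k-1.
Step k = 1:
  phi_11 = rho(1) = -0.4263.
Step k = 2:
  phi_22 = [rho(2) - phi_11 rho(1)] / [1 - phi_11 rho(1)] = [0.545 - (-0.4263)(-0.4263)] / [1 - (-0.4263)(-0.4263)]
         = 0.36326831 / 0.81826831 = 0.4439.
Therefore phi_{22} = 0.4439.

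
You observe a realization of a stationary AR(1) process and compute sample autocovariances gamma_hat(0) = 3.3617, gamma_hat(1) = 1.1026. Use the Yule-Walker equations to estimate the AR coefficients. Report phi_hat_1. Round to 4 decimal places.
\hat\phi_{1} = 0.3280

The Yule-Walker equations for an AR(p) process read, in matrix form,
  Gamma_p phi = r_p,   with   (Gamma_p)_{ij} = gamma(|i - j|),
                       (r_p)_i = gamma(i),   i,j = 1..p.
Substitute the sample gammas (Toeplitz matrix and right-hand side of size 1):
  Gamma_p = [[3.3617]]
  r_p     = [1.1026]
With p = 1 this is the single equation gamma(0) phi_1 = gamma(1):
  phi_hat_1 = gamma(1) / gamma(0) = 1.1026 / 3.3617 = 0.3280.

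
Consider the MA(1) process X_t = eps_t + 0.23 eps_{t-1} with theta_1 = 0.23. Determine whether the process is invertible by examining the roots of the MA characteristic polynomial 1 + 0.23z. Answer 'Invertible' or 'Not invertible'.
\text{Invertible}

The MA(q) characteristic polynomial is P(z) = 1 + 0.23z.
Invertibility requires all roots to lie outside the unit circle, i.e. |z| > 1 for every root.
This is linear in z: 1 + (0.23) z = 0  =>  z = -1/(0.23) = -4.347826,  |z| = 4.347826.
Moduli of all roots: 4.3478.
All moduli strictly greater than 1? Yes.
Verdict: Invertible.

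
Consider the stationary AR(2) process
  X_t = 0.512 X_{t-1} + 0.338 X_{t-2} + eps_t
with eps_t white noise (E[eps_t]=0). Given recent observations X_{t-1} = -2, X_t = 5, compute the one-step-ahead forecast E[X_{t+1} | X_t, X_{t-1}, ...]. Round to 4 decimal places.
E[X_{t+1} \mid \mathcal F_t] = 1.8840

For an AR(p) model X_t = c + sum_i phi_i X_{t-i} + eps_t, the
one-step-ahead conditional mean is
  E[X_{t+1} | X_t, ...] = c + sum_i phi_i X_{t+1-i}.
Substitute known values:
  E[X_{t+1} | ...] = (0.512) * (5) + (0.338) * (-2)
                   = 1.8840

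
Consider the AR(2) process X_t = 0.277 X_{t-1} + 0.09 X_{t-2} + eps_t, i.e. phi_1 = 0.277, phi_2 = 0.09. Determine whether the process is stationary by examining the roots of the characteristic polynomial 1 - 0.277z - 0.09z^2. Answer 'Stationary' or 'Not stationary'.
\text{Stationary}

The AR(p) characteristic polynomial is P(z) = 1 - 0.277z - 0.09z^2.
Stationarity requires all roots to lie outside the unit circle, i.e. |z| > 1 for every root.
Set 1 + (-0.277) z + (-0.09) z^2 = 0, i.e. a z^2 + b z + c = 0 with a = -0.09, b = -0.277, c = 1.
Discriminant D = b^2 - 4ac = (-0.277)^2 - 4*(-0.09)*1 = 0.076729 - (-0.36) = 0.436729.
D >= 0, so the roots are real: z = (-b +/- sqrt(D)) / (2a) = (0.277 +/- 0.660855) / (-0.18).
  z_1 = (0.277 + 0.660855) / (-0.18) = -5.2103,   |z_1| = 5.2103.
  z_2 = (0.277 - 0.660855) / (-0.18) = 2.1325,   |z_2| = 2.1325.
Moduli of all roots: 5.2103, 2.1325.
All moduli strictly greater than 1? Yes.
Verdict: Stationary.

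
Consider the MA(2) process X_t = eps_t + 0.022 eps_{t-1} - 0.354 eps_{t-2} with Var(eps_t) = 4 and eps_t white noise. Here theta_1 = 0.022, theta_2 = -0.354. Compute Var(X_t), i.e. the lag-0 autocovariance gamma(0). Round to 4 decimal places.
\gamma(0) = 4.5032

For an MA(q) process X_t = eps_t + sum_i theta_i eps_{t-i} with
Var(eps_t) = sigma^2, the variance is
  gamma(0) = sigma^2 * (1 + sum_i theta_i^2).
  sum_i theta_i^2 = (0.022)^2 + (-0.354)^2 = 0.000484 + 0.125316 = 0.1258.
  gamma(0) = 4 * (1 + 0.1258) = 4 * 1.1258 = 4.5032.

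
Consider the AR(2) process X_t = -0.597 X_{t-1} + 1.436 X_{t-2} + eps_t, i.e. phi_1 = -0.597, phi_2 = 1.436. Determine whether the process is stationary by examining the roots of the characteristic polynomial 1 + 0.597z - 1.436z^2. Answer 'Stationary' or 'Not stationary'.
\text{Not stationary}

The AR(p) characteristic polynomial is P(z) = 1 + 0.597z - 1.436z^2.
Stationarity requires all roots to lie outside the unit circle, i.e. |z| > 1 for every root.
Set 1 + (0.597) z + (-1.436) z^2 = 0, i.e. a z^2 + b z + c = 0 with a = -1.436, b = 0.597, c = 1.
Discriminant D = b^2 - 4ac = (0.597)^2 - 4*(-1.436)*1 = 0.356409 - (-5.744) = 6.100409.
D >= 0, so the roots are real: z = (-b +/- sqrt(D)) / (2a) = (-0.597 +/- 2.469901) / (-2.872).
  z_1 = (-0.597 + 2.469901) / (-2.872) = -0.6521,   |z_1| = 0.6521.
  z_2 = (-0.597 - 2.469901) / (-2.872) = 1.0679,   |z_2| = 1.0679.
Moduli of all roots: 0.6521, 1.0679.
All moduli strictly greater than 1? No.
Verdict: Not stationary.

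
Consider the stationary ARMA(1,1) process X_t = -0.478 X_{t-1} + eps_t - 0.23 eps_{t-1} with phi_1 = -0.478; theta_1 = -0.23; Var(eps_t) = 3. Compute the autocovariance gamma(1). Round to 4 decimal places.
\gamma(1) = -3.0557

Multiply the model equation by X_{t-k} and take expectations. With theta_0 = psi_0 = 1 and psi_j the MA(infinity) weights, this gives
  gamma(k) - sum_i phi_i gamma(k-i) = c_k,
  c_k = sigma^2 * sum_{j=k..q} theta_j psi_{j-k}   (c_k = 0 for k > q),
using gamma(-m) = gamma(m).
psi-weights needed (psi_j = theta_j + sum_i phi_i psi_{j-i}):
  psi_1 = theta_1 + phi_1 = -0.23 + (-0.478) = -0.708
Right-hand sides:
  c_0 = sigma^2 (1 + theta_1 psi_1) = 3 * (1 + (-0.23)(-0.708)) = 3 * 1.16284 = 3.48852
  c_1 = sigma^2 theta_1 = 3 * (-0.23) = -0.69
  c_2 = 0
Equations for k = 0 and k = 1 (AR order 1):
  gamma(0) = phi_1 gamma(1) + c_0
  gamma(1) = phi_1 gamma(0) + c_1
Substituting the second into the first: gamma(0) (1 - phi_1^2) = c_0 + phi_1 c_1, so
  gamma(0) = (c_0 + phi_1 c_1) / (1 - phi_1^2) = (3.48852 + (-0.478)(-0.69)) / (1 - (-0.478)^2) = 3.81834 / 0.771516 = 4.949139.
  gamma(1) = phi_1 gamma(0) + c_1 = (-0.478)(4.949139) + (-0.69) = -3.055688.
Therefore gamma(1) = -3.0557 (to 4 decimal places).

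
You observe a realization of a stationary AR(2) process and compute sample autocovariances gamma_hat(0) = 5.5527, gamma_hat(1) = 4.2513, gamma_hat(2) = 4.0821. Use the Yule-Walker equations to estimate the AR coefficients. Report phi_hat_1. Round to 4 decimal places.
\hat\phi_{1} = 0.4900

The Yule-Walker equations for an AR(p) process read, in matrix form,
  Gamma_p phi = r_p,   with   (Gamma_p)_{ij} = gamma(|i - j|),
                       (r_p)_i = gamma(i),   i,j = 1..p.
Substitute the sample gammas (Toeplitz matrix and right-hand side of size 2):
  Gamma_p = [[5.5527, 4.2513], [4.2513, 5.5527]]
  r_p     = [4.2513, 4.0821]
Written out:
  5.5527 phi_1 + 4.2513 phi_2 = 4.2513
  4.2513 phi_1 + 5.5527 phi_2 = 4.0821
Solve by Cramer's rule:
  det = gamma(0)^2 - gamma(1)^2 = (5.5527)^2 - (4.2513)^2 = 30.83247729 - 18.07355169 = 12.7589256
  phi_hat_1 = [gamma(1) gamma(0) - gamma(1) gamma(2)] / det = [(4.2513)(5.5527) - (4.2513)(4.0821)] / 12.7589256 = 6.25196178 / 12.7589256 = 0.49
  phi_hat_2 = [gamma(0) gamma(2) - gamma(1)^2] / det = [(5.5527)(4.0821) - (4.2513)^2] / 12.7589256 = 4.59312498 / 12.7589256 = 0.36
So phi_hat = [0.4900, 0.3600].
Therefore phi_hat_1 = 0.4900.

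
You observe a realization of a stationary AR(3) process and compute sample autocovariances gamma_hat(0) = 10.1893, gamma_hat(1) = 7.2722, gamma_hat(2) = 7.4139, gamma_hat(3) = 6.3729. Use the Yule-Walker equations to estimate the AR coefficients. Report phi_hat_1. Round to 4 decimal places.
\hat\phi_{1} = 0.3740

The Yule-Walker equations for an AR(p) process read, in matrix form,
  Gamma_p phi = r_p,   with   (Gamma_p)_{ij} = gamma(|i - j|),
                       (r_p)_i = gamma(i),   i,j = 1..p.
Substitute the sample gammas (Toeplitz matrix and right-hand side of size 3):
  Gamma_p = [[10.1893, 7.2722, 7.4139], [7.2722, 10.1893, 7.2722], [7.4139, 7.2722, 10.1893]]
  r_p     = [7.2722, 7.4139, 6.3729]
Written out (R1..R3):
  (R1) 10.1893 phi_1 + 7.2722 phi_2 + 7.4139 phi_3 = 7.2722
  (R2) 7.2722 phi_1 + 10.1893 phi_2 + 7.2722 phi_3 = 7.4139
  (R3) 7.4139 phi_1 + 7.2722 phi_2 + 10.1893 phi_3 = 6.3729
Gaussian elimination:
  R2 <- R2 - (7.2722/10.1893) R1 = R2 - (0.713709) R1:  4.999062 phi_2 + 1.980829 phi_3 = 2.223662
  R3 <- R3 - (7.4139/10.1893) R1 = R3 - (0.727616) R1:  1.980829 phi_2 + 4.794826 phi_3 = 1.081529
  R3 <- R3 - (1.980829/4.999062) R2 = R3 - (0.39624) R2:  4.009942 phi_3 = 0.200425
Back-substitution:
  phi_hat_3 = 0.200425 / 4.009942 = 0.049982
  phi_hat_2 = (2.223662 - (1.980829)(0.049982)) / 4.999062 = 0.425011
  phi_hat_1 = (7.2722 - (7.2722)(0.425011) - (7.4139)(0.049982)) / 10.1893 = 0.374007
So phi_hat = [0.3740, 0.4250, 0.0500].
Therefore phi_hat_1 = 0.3740.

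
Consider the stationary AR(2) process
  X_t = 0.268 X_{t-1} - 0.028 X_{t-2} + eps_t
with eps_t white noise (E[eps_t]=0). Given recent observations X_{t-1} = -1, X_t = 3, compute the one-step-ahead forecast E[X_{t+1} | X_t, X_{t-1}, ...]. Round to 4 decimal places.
E[X_{t+1} \mid \mathcal F_t] = 0.8320

For an AR(p) model X_t = c + sum_i phi_i X_{t-i} + eps_t, the
one-step-ahead conditional mean is
  E[X_{t+1} | X_t, ...] = c + sum_i phi_i X_{t+1-i}.
Substitute known values:
  E[X_{t+1} | ...] = (0.268) * (3) + (-0.028) * (-1)
                   = 0.8320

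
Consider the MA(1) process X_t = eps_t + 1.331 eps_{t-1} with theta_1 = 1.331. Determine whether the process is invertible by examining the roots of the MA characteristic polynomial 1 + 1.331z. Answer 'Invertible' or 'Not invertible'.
\text{Not invertible}

The MA(q) characteristic polynomial is P(z) = 1 + 1.331z.
Invertibility requires all roots to lie outside the unit circle, i.e. |z| > 1 for every root.
This is linear in z: 1 + (1.331) z = 0  =>  z = -1/(1.331) = -0.751315,  |z| = 0.751315.
Moduli of all roots: 0.7513.
All moduli strictly greater than 1? No.
Verdict: Not invertible.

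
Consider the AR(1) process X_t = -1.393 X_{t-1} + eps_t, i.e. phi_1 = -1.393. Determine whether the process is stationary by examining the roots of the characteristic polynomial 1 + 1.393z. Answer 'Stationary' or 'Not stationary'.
\text{Not stationary}

The AR(p) characteristic polynomial is P(z) = 1 + 1.393z.
Stationarity requires all roots to lie outside the unit circle, i.e. |z| > 1 for every root.
This is linear in z: 1 + (1.393) z = 0  =>  z = -1/(1.393) = -0.717875,  |z| = 0.717875.
Moduli of all roots: 0.7179.
All moduli strictly greater than 1? No.
Verdict: Not stationary.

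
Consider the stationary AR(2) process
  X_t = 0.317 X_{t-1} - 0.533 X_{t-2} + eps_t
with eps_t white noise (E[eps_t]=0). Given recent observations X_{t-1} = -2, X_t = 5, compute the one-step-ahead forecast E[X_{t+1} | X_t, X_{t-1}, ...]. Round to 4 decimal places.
E[X_{t+1} \mid \mathcal F_t] = 2.6510

For an AR(p) model X_t = c + sum_i phi_i X_{t-i} + eps_t, the
one-step-ahead conditional mean is
  E[X_{t+1} | X_t, ...] = c + sum_i phi_i X_{t+1-i}.
Substitute known values:
  E[X_{t+1} | ...] = (0.317) * (5) + (-0.533) * (-2)
                   = 2.6510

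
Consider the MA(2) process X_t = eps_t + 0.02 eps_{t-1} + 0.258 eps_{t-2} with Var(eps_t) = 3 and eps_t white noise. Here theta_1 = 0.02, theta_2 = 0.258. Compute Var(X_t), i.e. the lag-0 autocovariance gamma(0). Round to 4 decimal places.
\gamma(0) = 3.2009

For an MA(q) process X_t = eps_t + sum_i theta_i eps_{t-i} with
Var(eps_t) = sigma^2, the variance is
  gamma(0) = sigma^2 * (1 + sum_i theta_i^2).
  sum_i theta_i^2 = (0.02)^2 + (0.258)^2 = 0.0004 + 0.066564 = 0.066964.
  gamma(0) = 3 * (1 + 0.066964) = 3 * 1.066964 = 3.200892, which rounds to 3.2009.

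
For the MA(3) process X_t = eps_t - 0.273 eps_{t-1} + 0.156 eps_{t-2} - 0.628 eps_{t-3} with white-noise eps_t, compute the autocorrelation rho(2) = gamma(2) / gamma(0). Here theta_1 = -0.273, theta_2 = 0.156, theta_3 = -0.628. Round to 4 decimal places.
\rho(2) = 0.2193

For an MA(q) process with theta_0 = 1, the autocovariance is
  gamma(k) = sigma^2 * sum_{i=0..q-k} theta_i * theta_{i+k},
and rho(k) = gamma(k) / gamma(0). Sigma^2 cancels.
  numerator   = (1)*(0.156) + (-0.273)*(-0.628) = 0.327444.
  denominator = (1)^2 + (-0.273)^2 + (0.156)^2 + (-0.628)^2 = 1.493249.
  rho(2) = 0.327444 / 1.493249 = 0.2193.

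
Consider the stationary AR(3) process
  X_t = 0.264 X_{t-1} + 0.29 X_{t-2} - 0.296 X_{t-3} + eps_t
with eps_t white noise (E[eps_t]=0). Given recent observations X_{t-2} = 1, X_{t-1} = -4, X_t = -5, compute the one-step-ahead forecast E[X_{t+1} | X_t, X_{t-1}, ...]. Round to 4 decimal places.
E[X_{t+1} \mid \mathcal F_t] = -2.7760

For an AR(p) model X_t = c + sum_i phi_i X_{t-i} + eps_t, the
one-step-ahead conditional mean is
  E[X_{t+1} | X_t, ...] = c + sum_i phi_i X_{t+1-i}.
Substitute known values:
  E[X_{t+1} | ...] = (0.264) * (-5) + (0.29) * (-4) + (-0.296) * (1)
                   = -2.7760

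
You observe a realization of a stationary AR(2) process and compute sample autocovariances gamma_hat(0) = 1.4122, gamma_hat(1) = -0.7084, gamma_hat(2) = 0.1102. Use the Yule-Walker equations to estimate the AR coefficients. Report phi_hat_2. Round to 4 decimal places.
\hat\phi_{2} = -0.2320

The Yule-Walker equations for an AR(p) process read, in matrix form,
  Gamma_p phi = r_p,   with   (Gamma_p)_{ij} = gamma(|i - j|),
                       (r_p)_i = gamma(i),   i,j = 1..p.
Substitute the sample gammas (Toeplitz matrix and right-hand side of size 2):
  Gamma_p = [[1.4122, -0.7084], [-0.7084, 1.4122]]
  r_p     = [-0.7084, 0.1102]
Written out:
  1.4122 phi_1 - 0.7084 phi_2 = -0.7084
  -0.7084 phi_1 + 1.4122 phi_2 = 0.1102
Solve by Cramer's rule:
  det = gamma(0)^2 - gamma(1)^2 = (1.4122)^2 - (-0.7084)^2 = 1.99430884 - 0.50183056 = 1.49247828
  phi_hat_1 = [gamma(1) gamma(0) - gamma(1) gamma(2)] / det = [(-0.7084)(1.4122) - (-0.7084)(0.1102)] / 1.49247828 = -0.9223368 / 1.49247828 = -0.618
  phi_hat_2 = [gamma(0) gamma(2) - gamma(1)^2] / det = [(1.4122)(0.1102) - (-0.7084)^2] / 1.49247828 = -0.34620612 / 1.49247828 = -0.232
So phi_hat = [-0.6180, -0.2320].
Therefore phi_hat_2 = -0.2320.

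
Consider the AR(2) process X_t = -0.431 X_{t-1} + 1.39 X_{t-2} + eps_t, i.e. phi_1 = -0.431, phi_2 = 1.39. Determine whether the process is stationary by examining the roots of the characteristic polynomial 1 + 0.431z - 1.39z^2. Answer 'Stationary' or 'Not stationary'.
\text{Not stationary}

The AR(p) characteristic polynomial is P(z) = 1 + 0.431z - 1.39z^2.
Stationarity requires all roots to lie outside the unit circle, i.e. |z| > 1 for every root.
Set 1 + (0.431) z + (-1.39) z^2 = 0, i.e. a z^2 + b z + c = 0 with a = -1.39, b = 0.431, c = 1.
Discriminant D = b^2 - 4ac = (0.431)^2 - 4*(-1.39)*1 = 0.185761 - (-5.56) = 5.745761.
D >= 0, so the roots are real: z = (-b +/- sqrt(D)) / (2a) = (-0.431 +/- 2.397032) / (-2.78).
  z_1 = (-0.431 + 2.397032) / (-2.78) = -0.7072,   |z_1| = 0.7072.
  z_2 = (-0.431 - 2.397032) / (-2.78) = 1.0173,   |z_2| = 1.0173.
Moduli of all roots: 0.7072, 1.0173.
All moduli strictly greater than 1? No.
Verdict: Not stationary.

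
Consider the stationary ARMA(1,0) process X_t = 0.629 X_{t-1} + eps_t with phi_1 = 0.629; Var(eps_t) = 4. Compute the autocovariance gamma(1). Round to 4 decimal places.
\gamma(1) = 4.1631

Multiply the model equation by X_{t-k} and take expectations. With theta_0 = psi_0 = 1 and psi_j the MA(infinity) weights, this gives
  gamma(k) - sum_i phi_i gamma(k-i) = c_k,
  c_k = sigma^2 * sum_{j=k..q} theta_j psi_{j-k}   (c_k = 0 for k > q),
using gamma(-m) = gamma(m).
Pure AR (q = 0): c_0 = sigma^2 = 4, c_k = 0 for k >= 1.
Equations for k = 0 and k = 1 (AR order 1):
  gamma(0) = phi_1 gamma(1) + c_0
  gamma(1) = phi_1 gamma(0) + c_1
Substituting the second into the first: gamma(0) (1 - phi_1^2) = c_0 + phi_1 c_1, so
  gamma(0) = c_0 / (1 - phi_1^2) = 4 / (1 - (0.629)^2) = 4 / 0.604359 = 6.618583.
  gamma(1) = phi_1 gamma(0) = (0.629)(6.618583) = 4.163088.
Therefore gamma(1) = 4.1631 (to 4 decimal places).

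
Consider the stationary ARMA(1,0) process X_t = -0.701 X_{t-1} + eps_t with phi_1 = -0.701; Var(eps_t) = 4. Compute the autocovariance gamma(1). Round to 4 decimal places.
\gamma(1) = -5.5132

Multiply the model equation by X_{t-k} and take expectations. With theta_0 = psi_0 = 1 and psi_j the MA(infinity) weights, this gives
  gamma(k) - sum_i phi_i gamma(k-i) = c_k,
  c_k = sigma^2 * sum_{j=k..q} theta_j psi_{j-k}   (c_k = 0 for k > q),
using gamma(-m) = gamma(m).
Pure AR (q = 0): c_0 = sigma^2 = 4, c_k = 0 for k >= 1.
Equations for k = 0 and k = 1 (AR order 1):
  gamma(0) = phi_1 gamma(1) + c_0
  gamma(1) = phi_1 gamma(0) + c_1
Substituting the second into the first: gamma(0) (1 - phi_1^2) = c_0 + phi_1 c_1, so
  gamma(0) = c_0 / (1 - phi_1^2) = 4 / (1 - (-0.701)^2) = 4 / 0.508599 = 7.864742.
  gamma(1) = phi_1 gamma(0) = (-0.701)(7.864742) = -5.513184.
Therefore gamma(1) = -5.5132 (to 4 decimal places).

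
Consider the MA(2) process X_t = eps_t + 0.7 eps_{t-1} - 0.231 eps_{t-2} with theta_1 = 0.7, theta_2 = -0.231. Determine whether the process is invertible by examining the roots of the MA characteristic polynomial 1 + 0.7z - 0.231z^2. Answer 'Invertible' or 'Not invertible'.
\text{Invertible}

The MA(q) characteristic polynomial is P(z) = 1 + 0.7z - 0.231z^2.
Invertibility requires all roots to lie outside the unit circle, i.e. |z| > 1 for every root.
Set 1 + (0.7) z + (-0.231) z^2 = 0, i.e. a z^2 + b z + c = 0 with a = -0.231, b = 0.7, c = 1.
Discriminant D = b^2 - 4ac = (0.7)^2 - 4*(-0.231)*1 = 0.49 - (-0.924) = 1.414.
D >= 0, so the roots are real: z = (-b +/- sqrt(D)) / (2a) = (-0.7 +/- 1.189117) / (-0.462).
  z_1 = (-0.7 + 1.189117) / (-0.462) = -1.0587,   |z_1| = 1.0587.
  z_2 = (-0.7 - 1.189117) / (-0.462) = 4.089,   |z_2| = 4.089.
Moduli of all roots: 1.0587, 4.0890.
All moduli strictly greater than 1? Yes.
Verdict: Invertible.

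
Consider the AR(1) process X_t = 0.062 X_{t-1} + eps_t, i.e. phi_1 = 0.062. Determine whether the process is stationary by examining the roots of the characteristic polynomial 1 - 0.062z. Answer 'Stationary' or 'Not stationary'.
\text{Stationary}

The AR(p) characteristic polynomial is P(z) = 1 - 0.062z.
Stationarity requires all roots to lie outside the unit circle, i.e. |z| > 1 for every root.
This is linear in z: 1 + (-0.062) z = 0  =>  z = -1/(-0.062) = 16.129032,  |z| = 16.129032.
Moduli of all roots: 16.1290.
All moduli strictly greater than 1? Yes.
Verdict: Stationary.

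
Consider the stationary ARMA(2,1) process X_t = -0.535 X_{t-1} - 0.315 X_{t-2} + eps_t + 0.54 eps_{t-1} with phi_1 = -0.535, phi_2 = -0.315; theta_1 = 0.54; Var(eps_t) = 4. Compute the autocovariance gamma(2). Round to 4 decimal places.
\gamma(2) = -1.3202

Multiply the model equation by X_{t-k} and take expectations. With theta_0 = psi_0 = 1 and psi_j the MA(infinity) weights, this gives
  gamma(k) - sum_i phi_i gamma(k-i) = c_k,
  c_k = sigma^2 * sum_{j=k..q} theta_j psi_{j-k}   (c_k = 0 for k > q),
using gamma(-m) = gamma(m).
psi-weights needed (psi_j = theta_j + sum_i phi_i psi_{j-i}):
  psi_1 = theta_1 + phi_1 = 0.54 + (-0.535) = 0.005
Right-hand sides:
  c_0 = sigma^2 (1 + theta_1 psi_1) = 4 * (1 + (0.54)(0.005)) = 4 * 1.0027 = 4.0108
  c_1 = sigma^2 theta_1 = 4 * (0.54) = 2.16
  c_2 = 0
Equations for k = 0, 1, 2 (AR order 2, c_2 = 0):
  (E0) gamma(0) = phi_1 gamma(1) + phi_2 gamma(2) + c_0
  (E1) gamma(1) = phi_1 gamma(0) + phi_2 gamma(1) + c_1
  (E2) gamma(2) = phi_1 gamma(1) + phi_2 gamma(0)
From (E1): gamma(1) = A gamma(0) + B with
  A = phi_1 / (1 - phi_2) = -0.535 / 1.315 = -0.406844,   B = c_1 / (1 - phi_2) = 2.16 / 1.315 = 1.642586.
Insert (E2) into (E0): gamma(0) (1 - phi_2^2) = phi_1 (1 + phi_2) gamma(1) + c_0.
  phi_1 (1 + phi_2) = (-0.535)(0.685) = -0.366475,   1 - phi_2^2 = 0.900775.
Replace gamma(1) by A gamma(0) + B and collect gamma(0):
  gamma(0) [0.900775 - (-0.366475)(-0.406844)] = (-0.366475)(1.642586) + 4.0108
  gamma(0) * 0.751677 = 3.408833
  gamma(0) = 3.408833 / 0.751677 = 4.534972.
  gamma(1) = A gamma(0) + B = (-0.406844)(4.534972) + (1.642586) = -0.202441.
  gamma(2) = phi_1 gamma(1) + phi_2 gamma(0) = (-0.535)(-0.202441) + (-0.315)(4.534972) = -1.32021.
Therefore gamma(2) = -1.3202 (to 4 decimal places).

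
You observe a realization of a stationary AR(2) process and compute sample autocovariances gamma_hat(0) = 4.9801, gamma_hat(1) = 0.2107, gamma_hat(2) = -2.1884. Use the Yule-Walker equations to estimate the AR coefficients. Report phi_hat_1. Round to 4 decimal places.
\hat\phi_{1} = 0.0610

The Yule-Walker equations for an AR(p) process read, in matrix form,
  Gamma_p phi = r_p,   with   (Gamma_p)_{ij} = gamma(|i - j|),
                       (r_p)_i = gamma(i),   i,j = 1..p.
Substitute the sample gammas (Toeplitz matrix and right-hand side of size 2):
  Gamma_p = [[4.9801, 0.2107], [0.2107, 4.9801]]
  r_p     = [0.2107, -2.1884]
Written out:
  4.9801 phi_1 + 0.2107 phi_2 = 0.2107
  0.2107 phi_1 + 4.9801 phi_2 = -2.1884
Solve by Cramer's rule:
  det = gamma(0)^2 - gamma(1)^2 = (4.9801)^2 - (0.2107)^2 = 24.80139601 - 0.04439449 = 24.75700152
  phi_hat_1 = [gamma(1) gamma(0) - gamma(1) gamma(2)] / det = [(0.2107)(4.9801) - (0.2107)(-2.1884)] / 24.75700152 = 1.51040295 / 24.75700152 = 0.061
  phi_hat_2 = [gamma(0) gamma(2) - gamma(1)^2] / det = [(4.9801)(-2.1884) - (0.2107)^2] / 24.75700152 = -10.94284533 / 24.75700152 = -0.442
So phi_hat = [0.0610, -0.4420].
Therefore phi_hat_1 = 0.0610.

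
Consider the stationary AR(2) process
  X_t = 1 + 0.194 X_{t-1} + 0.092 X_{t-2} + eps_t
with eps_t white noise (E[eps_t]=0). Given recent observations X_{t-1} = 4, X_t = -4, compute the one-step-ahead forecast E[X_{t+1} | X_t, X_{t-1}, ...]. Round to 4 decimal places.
E[X_{t+1} \mid \mathcal F_t] = 0.5920

For an AR(p) model X_t = c + sum_i phi_i X_{t-i} + eps_t, the
one-step-ahead conditional mean is
  E[X_{t+1} | X_t, ...] = c + sum_i phi_i X_{t+1-i}.
Substitute known values:
  E[X_{t+1} | ...] = 1 + (0.194) * (-4) + (0.092) * (4)
                   = 0.5920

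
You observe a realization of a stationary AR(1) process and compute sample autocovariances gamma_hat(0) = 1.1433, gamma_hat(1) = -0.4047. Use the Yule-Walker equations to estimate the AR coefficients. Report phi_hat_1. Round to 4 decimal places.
\hat\phi_{1} = -0.3540

The Yule-Walker equations for an AR(p) process read, in matrix form,
  Gamma_p phi = r_p,   with   (Gamma_p)_{ij} = gamma(|i - j|),
                       (r_p)_i = gamma(i),   i,j = 1..p.
Substitute the sample gammas (Toeplitz matrix and right-hand side of size 1):
  Gamma_p = [[1.1433]]
  r_p     = [-0.4047]
With p = 1 this is the single equation gamma(0) phi_1 = gamma(1):
  phi_hat_1 = gamma(1) / gamma(0) = -0.4047 / 1.1433 = -0.3540.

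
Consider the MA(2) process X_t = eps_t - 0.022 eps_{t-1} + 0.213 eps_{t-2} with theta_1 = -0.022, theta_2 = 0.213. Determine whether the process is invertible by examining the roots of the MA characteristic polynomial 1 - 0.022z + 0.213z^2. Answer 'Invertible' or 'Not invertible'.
\text{Invertible}

The MA(q) characteristic polynomial is P(z) = 1 - 0.022z + 0.213z^2.
Invertibility requires all roots to lie outside the unit circle, i.e. |z| > 1 for every root.
Set 1 + (-0.022) z + (0.213) z^2 = 0, i.e. a z^2 + b z + c = 0 with a = 0.213, b = -0.022, c = 1.
Discriminant D = b^2 - 4ac = (-0.022)^2 - 4*(0.213)*1 = 0.000484 - (0.852) = -0.851516.
D < 0, so the roots are the complex-conjugate pair z = (-b +/- i sqrt(-D)) / (2a) = 0.0516 +/- 2.1661i.
For a conjugate pair |z|^2 = z * conj(z) = (product of roots) = c/a = 1/(0.213) = 4.694836, so |z| = sqrt(4.694836) = 2.1668 for both roots.
Moduli of all roots: 2.1668, 2.1668.
All moduli strictly greater than 1? Yes.
Verdict: Invertible.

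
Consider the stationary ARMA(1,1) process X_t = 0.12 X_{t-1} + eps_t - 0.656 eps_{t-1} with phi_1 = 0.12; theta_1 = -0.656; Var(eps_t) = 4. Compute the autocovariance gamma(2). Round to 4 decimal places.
\gamma(2) = -0.2405

Multiply the model equation by X_{t-k} and take expectations. With theta_0 = psi_0 = 1 and psi_j the MA(infinity) weights, this gives
  gamma(k) - sum_i phi_i gamma(k-i) = c_k,
  c_k = sigma^2 * sum_{j=k..q} theta_j psi_{j-k}   (c_k = 0 for k > q),
using gamma(-m) = gamma(m).
psi-weights needed (psi_j = theta_j + sum_i phi_i psi_{j-i}):
  psi_1 = theta_1 + phi_1 = -0.656 + (0.12) = -0.536
Right-hand sides:
  c_0 = sigma^2 (1 + theta_1 psi_1) = 4 * (1 + (-0.656)(-0.536)) = 4 * 1.351616 = 5.406464
  c_1 = sigma^2 theta_1 = 4 * (-0.656) = -2.624
  c_2 = 0
Equations for k = 0 and k = 1 (AR order 1):
  gamma(0) = phi_1 gamma(1) + c_0
  gamma(1) = phi_1 gamma(0) + c_1
Substituting the second into the first: gamma(0) (1 - phi_1^2) = c_0 + phi_1 c_1, so
  gamma(0) = (c_0 + phi_1 c_1) / (1 - phi_1^2) = (5.406464 + (0.12)(-2.624)) / (1 - (0.12)^2) = 5.091584 / 0.9856 = 5.165974.
  gamma(1) = phi_1 gamma(0) + c_1 = (0.12)(5.165974) + (-2.624) = -2.004083.
For k = 2 (> q): gamma(2) = phi_1 gamma(1) = (0.12)(-2.004083) = -0.24049.
Therefore gamma(2) = -0.2405 (to 4 decimal places).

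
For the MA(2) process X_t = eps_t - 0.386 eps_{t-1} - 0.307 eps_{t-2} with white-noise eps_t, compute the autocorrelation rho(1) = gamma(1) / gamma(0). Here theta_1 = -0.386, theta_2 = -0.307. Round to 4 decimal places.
\rho(1) = -0.2152

For an MA(q) process with theta_0 = 1, the autocovariance is
  gamma(k) = sigma^2 * sum_{i=0..q-k} theta_i * theta_{i+k},
and rho(k) = gamma(k) / gamma(0). Sigma^2 cancels.
  numerator   = (1)*(-0.386) + (-0.386)*(-0.307) = -0.267498.
  denominator = (1)^2 + (-0.386)^2 + (-0.307)^2 = 1.243245.
  rho(1) = -0.267498 / 1.243245 = -0.2152.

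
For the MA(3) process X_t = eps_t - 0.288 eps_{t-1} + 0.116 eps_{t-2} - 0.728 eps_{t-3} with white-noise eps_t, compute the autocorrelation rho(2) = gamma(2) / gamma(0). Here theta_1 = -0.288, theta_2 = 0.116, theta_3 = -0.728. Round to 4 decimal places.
\rho(2) = 0.2002

For an MA(q) process with theta_0 = 1, the autocovariance is
  gamma(k) = sigma^2 * sum_{i=0..q-k} theta_i * theta_{i+k},
and rho(k) = gamma(k) / gamma(0). Sigma^2 cancels.
  numerator   = (1)*(0.116) + (-0.288)*(-0.728) = 0.325664.
  denominator = (1)^2 + (-0.288)^2 + (0.116)^2 + (-0.728)^2 = 1.626384.
  rho(2) = 0.325664 / 1.626384 = 0.2002.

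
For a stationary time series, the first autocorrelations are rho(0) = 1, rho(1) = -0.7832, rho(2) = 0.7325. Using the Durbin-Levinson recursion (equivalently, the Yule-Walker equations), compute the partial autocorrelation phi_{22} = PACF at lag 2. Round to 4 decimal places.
\phi_{22} = 0.3081

The PACF at lag k is phi_{kk}, the last component of the solution
to the Yule-Walker system G_k phi = r_k where
  (G_k)_{ij} = rho(|i - j|), (r_k)_i = rho(i), i,j = 1..k.
Equivalently, Durbin-Levinson gives phi_{kk} iteratively:
  phi_{11} = rho(1)
  phi_{kk} = [rho(k) - sum_{j=1..k-1} phi_{k-1,j} rho(k-j)]
            / [1 - sum_{j=1..k-1} phi_{k-1,j} rho(j)],
  phi_{k,j} = phi_{k-1,j} - phi_{kk} phi_{k-1,k-j},  j = 1..k-1.
Step k = 1:
  phi_11 = rho(1) = -0.7832.
Step k = 2:
  phi_22 = [rho(2) - phi_11 rho(1)] / [1 - phi_11 rho(1)] = [0.7325 - (-0.7832)(-0.7832)] / [1 - (-0.7832)(-0.7832)]
         = 0.11909776 / 0.38659776 = 0.3081.
Therefore phi_{22} = 0.3081.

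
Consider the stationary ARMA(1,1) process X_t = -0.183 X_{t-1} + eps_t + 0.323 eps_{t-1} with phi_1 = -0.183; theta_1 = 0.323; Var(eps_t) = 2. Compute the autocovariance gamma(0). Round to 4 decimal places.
\gamma(0) = 2.0406

Multiply the model equation by X_{t-k} and take expectations. With theta_0 = psi_0 = 1 and psi_j the MA(infinity) weights, this gives
  gamma(k) - sum_i phi_i gamma(k-i) = c_k,
  c_k = sigma^2 * sum_{j=k..q} theta_j psi_{j-k}   (c_k = 0 for k > q),
using gamma(-m) = gamma(m).
psi-weights needed (psi_j = theta_j + sum_i phi_i psi_{j-i}):
  psi_1 = theta_1 + phi_1 = 0.323 + (-0.183) = 0.14
Right-hand sides:
  c_0 = sigma^2 (1 + theta_1 psi_1) = 2 * (1 + (0.323)(0.14)) = 2 * 1.04522 = 2.09044
  c_1 = sigma^2 theta_1 = 2 * (0.323) = 0.646
  c_2 = 0
Equations for k = 0 and k = 1 (AR order 1):
  gamma(0) = phi_1 gamma(1) + c_0
  gamma(1) = phi_1 gamma(0) + c_1
Substituting the second into the first: gamma(0) (1 - phi_1^2) = c_0 + phi_1 c_1, so
  gamma(0) = (c_0 + phi_1 c_1) / (1 - phi_1^2) = (2.09044 + (-0.183)(0.646)) / (1 - (-0.183)^2) = 1.972222 / 0.966511 = 2.040558.
Therefore gamma(0) = 2.0406 (to 4 decimal places).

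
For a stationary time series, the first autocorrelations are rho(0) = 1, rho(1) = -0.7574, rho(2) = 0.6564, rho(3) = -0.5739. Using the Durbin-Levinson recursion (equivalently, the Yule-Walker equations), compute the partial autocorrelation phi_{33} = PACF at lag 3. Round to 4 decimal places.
\phi_{33} = -0.0639

The PACF at lag k is phi_{kk}, the last component of the solution
to the Yule-Walker system G_k phi = r_k where
  (G_k)_{ij} = rho(|i - j|), (r_k)_i = rho(i), i,j = 1..k.
Equivalently, Durbin-Levinson gives phi_{kk} iteratively:
  phi_{11} = rho(1)
  phi_{kk} = [rho(k) - sum_{j=1..k-1} phi_{k-1,j} rho(k-j)]
            / [1 - sum_{j=1..k-1} phi_{k-1,j} rho(j)],
  phi_{k,j} = phi_{k-1,j} - phi_{kk} phi_{k-1,k-j},  j = 1..k-1.
Step k = 1:
  phi_11 = rho(1) = -0.7574.
Step k = 2:
  phi_22 = [rho(2) - phi_11 rho(1)] / [1 - phi_11 rho(1)] = [0.6564 - (-0.7574)(-0.7574)] / [1 - (-0.7574)(-0.7574)]
         = 0.08274524 / 0.42634524 = 0.19408.
  Update: phi_21 = phi_11 - phi_22 phi_11 = -0.7574 - (0.19408)(-0.7574) = -0.610404.
Step k = 3:
  phi_33 = [rho(3) - phi_21 rho(2) - phi_22 rho(1)] / [1 - phi_21 rho(1) - phi_22 rho(2)]
    numerator   = -0.5739 - (-0.610404)(0.6564) - (0.19408)(-0.7574) = -0.02623465
    denominator = 1 - (-0.610404)(-0.7574) - (0.19408)(0.6564) = 0.41028601
  phi_33 = -0.02623465 / 0.41028601 = -0.0639.
Therefore phi_{33} = -0.0639.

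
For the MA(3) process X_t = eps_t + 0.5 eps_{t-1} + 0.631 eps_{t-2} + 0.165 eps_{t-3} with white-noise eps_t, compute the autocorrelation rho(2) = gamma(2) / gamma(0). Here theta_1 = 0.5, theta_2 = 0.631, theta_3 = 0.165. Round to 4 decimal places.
\rho(2) = 0.4259

For an MA(q) process with theta_0 = 1, the autocovariance is
  gamma(k) = sigma^2 * sum_{i=0..q-k} theta_i * theta_{i+k},
and rho(k) = gamma(k) / gamma(0). Sigma^2 cancels.
  numerator   = (1)*(0.631) + (0.5)*(0.165) = 0.7135.
  denominator = (1)^2 + (0.5)^2 + (0.631)^2 + (0.165)^2 = 1.675386.
  rho(2) = 0.7135 / 1.675386 = 0.4259.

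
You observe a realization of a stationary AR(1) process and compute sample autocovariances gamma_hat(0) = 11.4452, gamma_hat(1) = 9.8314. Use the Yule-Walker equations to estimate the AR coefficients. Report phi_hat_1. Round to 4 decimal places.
\hat\phi_{1} = 0.8590

The Yule-Walker equations for an AR(p) process read, in matrix form,
  Gamma_p phi = r_p,   with   (Gamma_p)_{ij} = gamma(|i - j|),
                       (r_p)_i = gamma(i),   i,j = 1..p.
Substitute the sample gammas (Toeplitz matrix and right-hand side of size 1):
  Gamma_p = [[11.4452]]
  r_p     = [9.8314]
With p = 1 this is the single equation gamma(0) phi_1 = gamma(1):
  phi_hat_1 = gamma(1) / gamma(0) = 9.8314 / 11.4452 = 0.8590.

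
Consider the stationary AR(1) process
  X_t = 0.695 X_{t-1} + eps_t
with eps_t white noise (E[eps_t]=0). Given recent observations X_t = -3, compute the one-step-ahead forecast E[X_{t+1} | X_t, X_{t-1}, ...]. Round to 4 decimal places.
E[X_{t+1} \mid \mathcal F_t] = -2.0850

For an AR(p) model X_t = c + sum_i phi_i X_{t-i} + eps_t, the
one-step-ahead conditional mean is
  E[X_{t+1} | X_t, ...] = c + sum_i phi_i X_{t+1-i}.
Substitute known values:
  E[X_{t+1} | ...] = (0.695) * (-3)
                   = -2.0850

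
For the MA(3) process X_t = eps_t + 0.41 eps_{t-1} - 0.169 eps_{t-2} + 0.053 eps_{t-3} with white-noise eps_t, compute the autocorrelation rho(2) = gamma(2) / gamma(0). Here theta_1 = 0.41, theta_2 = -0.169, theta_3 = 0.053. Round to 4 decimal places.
\rho(2) = -0.1228

For an MA(q) process with theta_0 = 1, the autocovariance is
  gamma(k) = sigma^2 * sum_{i=0..q-k} theta_i * theta_{i+k},
and rho(k) = gamma(k) / gamma(0). Sigma^2 cancels.
  numerator   = (1)*(-0.169) + (0.41)*(0.053) = -0.14727.
  denominator = (1)^2 + (0.41)^2 + (-0.169)^2 + (0.053)^2 = 1.19947.
  rho(2) = -0.14727 / 1.19947 = -0.1228.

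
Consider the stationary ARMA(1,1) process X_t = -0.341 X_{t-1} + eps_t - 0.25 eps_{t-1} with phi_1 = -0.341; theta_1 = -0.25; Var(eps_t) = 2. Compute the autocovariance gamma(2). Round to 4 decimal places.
\gamma(2) = 0.4950

Multiply the model equation by X_{t-k} and take expectations. With theta_0 = psi_0 = 1 and psi_j the MA(infinity) weights, this gives
  gamma(k) - sum_i phi_i gamma(k-i) = c_k,
  c_k = sigma^2 * sum_{j=k..q} theta_j psi_{j-k}   (c_k = 0 for k > q),
using gamma(-m) = gamma(m).
psi-weights needed (psi_j = theta_j + sum_i phi_i psi_{j-i}):
  psi_1 = theta_1 + phi_1 = -0.25 + (-0.341) = -0.591
Right-hand sides:
  c_0 = sigma^2 (1 + theta_1 psi_1) = 2 * (1 + (-0.25)(-0.591)) = 2 * 1.14775 = 2.2955
  c_1 = sigma^2 theta_1 = 2 * (-0.25) = -0.5
  c_2 = 0
Equations for k = 0 and k = 1 (AR order 1):
  gamma(0) = phi_1 gamma(1) + c_0
  gamma(1) = phi_1 gamma(0) + c_1
Substituting the second into the first: gamma(0) (1 - phi_1^2) = c_0 + phi_1 c_1, so
  gamma(0) = (c_0 + phi_1 c_1) / (1 - phi_1^2) = (2.2955 + (-0.341)(-0.5)) / (1 - (-0.341)^2) = 2.466 / 0.883719 = 2.79048.
  gamma(1) = phi_1 gamma(0) + c_1 = (-0.341)(2.79048) + (-0.5) = -1.451554.
For k = 2 (> q): gamma(2) = phi_1 gamma(1) = (-0.341)(-1.451554) = 0.49498.
Therefore gamma(2) = 0.4950 (to 4 decimal places).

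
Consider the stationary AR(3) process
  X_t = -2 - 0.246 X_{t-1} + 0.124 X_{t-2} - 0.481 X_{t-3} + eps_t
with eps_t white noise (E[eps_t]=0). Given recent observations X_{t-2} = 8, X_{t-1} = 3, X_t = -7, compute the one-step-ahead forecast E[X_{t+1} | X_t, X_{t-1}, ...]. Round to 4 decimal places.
E[X_{t+1} \mid \mathcal F_t] = -3.7540

For an AR(p) model X_t = c + sum_i phi_i X_{t-i} + eps_t, the
one-step-ahead conditional mean is
  E[X_{t+1} | X_t, ...] = c + sum_i phi_i X_{t+1-i}.
Substitute known values:
  E[X_{t+1} | ...] = -2 + (-0.246) * (-7) + (0.124) * (3) + (-0.481) * (8)
                   = -3.7540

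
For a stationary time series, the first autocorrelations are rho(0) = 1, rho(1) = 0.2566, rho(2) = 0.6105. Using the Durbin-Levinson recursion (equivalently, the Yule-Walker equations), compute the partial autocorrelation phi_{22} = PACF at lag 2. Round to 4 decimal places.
\phi_{22} = 0.5830

The PACF at lag k is phi_{kk}, the last component of the solution
to the Yule-Walker system G_k phi = r_k where
  (G_k)_{ij} = rho(|i - j|), (r_k)_i = rho(i), i,j = 1..k.
Equivalently, Durbin-Levinson gives phi_{kk} iteratively:
  phi_{11} = rho(1)
  phi_{kk} = [rho(k) - sum_{j=1..k-1} phi_{k-1,j} rho(k-j)]
            / [1 - sum_{j=1..k-1} phi_{k-1,j} rho(j)],
  phi_{k,j} = phi_{k-1,j} - phi_{kk} phi_{k-1,k-j},  j = 1..k-1.
Step k = 1:
  phi_11 = rho(1) = 0.2566.
Step k = 2:
  phi_22 = [rho(2) - phi_11 rho(1)] / [1 - phi_11 rho(1)] = [0.6105 - (0.2566)(0.2566)] / [1 - (0.2566)(0.2566)]
         = 0.54465644 / 0.93415644 = 0.583.
Therefore phi_{22} = 0.5830.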